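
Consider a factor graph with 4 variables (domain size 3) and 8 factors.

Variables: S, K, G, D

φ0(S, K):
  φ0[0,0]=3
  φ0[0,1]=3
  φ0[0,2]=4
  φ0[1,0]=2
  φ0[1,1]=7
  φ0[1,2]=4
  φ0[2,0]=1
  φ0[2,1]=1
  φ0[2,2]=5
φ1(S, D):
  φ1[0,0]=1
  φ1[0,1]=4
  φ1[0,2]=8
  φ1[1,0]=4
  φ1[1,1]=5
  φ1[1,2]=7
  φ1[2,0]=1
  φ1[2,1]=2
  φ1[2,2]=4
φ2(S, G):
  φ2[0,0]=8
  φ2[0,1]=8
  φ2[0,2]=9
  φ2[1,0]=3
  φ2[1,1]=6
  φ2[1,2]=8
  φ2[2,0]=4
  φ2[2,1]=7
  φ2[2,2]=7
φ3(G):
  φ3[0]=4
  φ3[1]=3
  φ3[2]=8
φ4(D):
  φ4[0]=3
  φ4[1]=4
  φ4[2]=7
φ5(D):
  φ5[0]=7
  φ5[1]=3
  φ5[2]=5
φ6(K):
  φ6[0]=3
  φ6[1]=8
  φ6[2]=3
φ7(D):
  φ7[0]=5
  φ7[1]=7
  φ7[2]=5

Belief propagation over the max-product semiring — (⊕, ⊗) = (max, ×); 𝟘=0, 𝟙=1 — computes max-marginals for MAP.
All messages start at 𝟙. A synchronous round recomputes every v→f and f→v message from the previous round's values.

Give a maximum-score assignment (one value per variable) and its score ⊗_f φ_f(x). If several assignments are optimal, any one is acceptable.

assignment: (S=1, K=1, G=2, D=2); score = 4390400

init: all messages = 𝟙 over 3 values
r1 m[φ0→S] = [4, 7, 5]
r1 m[φ0→K] = [3, 7, 5]
r1 m[φ1→S] = [8, 7, 4]
r1 m[φ1→D] = [4, 5, 8]
r1 m[φ2→S] = [9, 8, 7]
r1 m[φ2→G] = [8, 8, 9]
r1 m[φ3→G] = [4, 3, 8]
r1 m[φ4→D] = [3, 4, 7]
r1 m[φ5→D] = [7, 3, 5]
r1 m[φ6→K] = [3, 8, 3]
r1 m[φ7→D] = [5, 7, 5]
r1 m[S→φ0] = [1, 1, 1]
r1 m[S→φ1] = [1, 1, 1]
r1 m[S→φ2] = [1, 1, 1]
r1 m[K→φ0] = [1, 1, 1]
r1 m[K→φ6] = [1, 1, 1]
r1 m[G→φ2] = [1, 1, 1]
r1 m[G→φ3] = [1, 1, 1]
r1 m[D→φ1] = [1, 1, 1]
r1 m[D→φ4] = [1, 1, 1]
r1 m[D→φ5] = [1, 1, 1]
r1 m[D→φ7] = [1, 1, 1]
r2 m[φ0→S] = [4, 7, 5]
r2 m[φ0→K] = [3, 7, 5]
r2 m[φ1→S] = [8, 7, 4]
r2 m[φ1→D] = [4, 5, 8]
r2 m[φ2→S] = [9, 8, 7]
r2 m[φ2→G] = [8, 8, 9]
r2 m[φ3→G] = [4, 3, 8]
r2 m[φ4→D] = [3, 4, 7]
r2 m[φ5→D] = [7, 3, 5]
r2 m[φ6→K] = [3, 8, 3]
r2 m[φ7→D] = [5, 7, 5]
r2 m[S→φ0] = [72, 56, 28]
r2 m[S→φ1] = [36, 56, 35]
r2 m[S→φ2] = [32, 49, 20]
r2 m[K→φ0] = [3, 8, 3]
r2 m[K→φ6] = [3, 7, 5]
r2 m[G→φ2] = [4, 3, 8]
r2 m[G→φ3] = [8, 8, 9]
r2 m[D→φ1] = [105, 84, 175]
r2 m[D→φ4] = [140, 105, 200]
r2 m[D→φ5] = [60, 140, 280]
r2 m[D→φ7] = [84, 60, 280]
r3 m[φ0→S] = [24, 56, 15]
r3 m[φ0→K] = [216, 392, 288]
r3 m[φ1→S] = [1400, 1225, 700]
r3 m[φ1→D] = [224, 280, 392]
r3 m[φ2→S] = [72, 64, 56]
r3 m[φ2→G] = [256, 294, 392]
r3 m[φ3→G] = [4, 3, 8]
r3 m[φ4→D] = [3, 4, 7]
r3 m[φ5→D] = [7, 3, 5]
r3 m[φ6→K] = [3, 8, 3]
r3 m[φ7→D] = [5, 7, 5]
r3 m[S→φ0] = [72, 56, 28]
r3 m[S→φ1] = [36, 56, 35]
r3 m[S→φ2] = [32, 49, 20]
r3 m[K→φ0] = [3, 8, 3]
r3 m[K→φ6] = [3, 7, 5]
r3 m[G→φ2] = [4, 3, 8]
r3 m[G→φ3] = [8, 8, 9]
r3 m[D→φ1] = [105, 84, 175]
r3 m[D→φ4] = [140, 105, 200]
r3 m[D→φ5] = [60, 140, 280]
r3 m[D→φ7] = [84, 60, 280]
r4 m[φ0→S] = [24, 56, 15]
r4 m[φ0→K] = [216, 392, 288]
r4 m[φ1→S] = [1400, 1225, 700]
r4 m[φ1→D] = [224, 280, 392]
r4 m[φ2→S] = [72, 64, 56]
r4 m[φ2→G] = [256, 294, 392]
r4 m[φ3→G] = [4, 3, 8]
r4 m[φ4→D] = [3, 4, 7]
r4 m[φ5→D] = [7, 3, 5]
r4 m[φ6→K] = [3, 8, 3]
r4 m[φ7→D] = [5, 7, 5]
r4 m[S→φ0] = [100800, 78400, 39200]
r4 m[S→φ1] = [1728, 3584, 840]
r4 m[S→φ2] = [33600, 68600, 10500]
r4 m[K→φ0] = [3, 8, 3]
r4 m[K→φ6] = [216, 392, 288]
r4 m[G→φ2] = [4, 3, 8]
r4 m[G→φ3] = [256, 294, 392]
r4 m[D→φ1] = [105, 84, 175]
r4 m[D→φ4] = [7840, 5880, 9800]
r4 m[D→φ5] = [3360, 7840, 13720]
r4 m[D→φ7] = [4704, 3360, 13720]
r5 m[φ0→S] = [24, 56, 15]
r5 m[φ0→K] = [302400, 548800, 403200]
r5 m[φ1→S] = [1400, 1225, 700]
r5 m[φ1→D] = [14336, 17920, 25088]
r5 m[φ2→S] = [72, 64, 56]
r5 m[φ2→G] = [268800, 411600, 548800]
r5 m[φ3→G] = [4, 3, 8]
r5 m[φ4→D] = [3, 4, 7]
r5 m[φ5→D] = [7, 3, 5]
r5 m[φ6→K] = [3, 8, 3]
r5 m[φ7→D] = [5, 7, 5]
r5 m[S→φ0] = [100800, 78400, 39200]
r5 m[S→φ1] = [1728, 3584, 840]
r5 m[S→φ2] = [33600, 68600, 10500]
r5 m[K→φ0] = [3, 8, 3]
r5 m[K→φ6] = [216, 392, 288]
r5 m[G→φ2] = [4, 3, 8]
r5 m[G→φ3] = [256, 294, 392]
r5 m[D→φ1] = [105, 84, 175]
r5 m[D→φ4] = [7840, 5880, 9800]
r5 m[D→φ5] = [3360, 7840, 13720]
r5 m[D→φ7] = [4704, 3360, 13720]
r6 m[φ0→S] = [24, 56, 15]
r6 m[φ0→K] = [302400, 548800, 403200]
r6 m[φ1→S] = [1400, 1225, 700]
r6 m[φ1→D] = [14336, 17920, 25088]
r6 m[φ2→S] = [72, 64, 56]
r6 m[φ2→G] = [268800, 411600, 548800]
r6 m[φ3→G] = [4, 3, 8]
r6 m[φ4→D] = [3, 4, 7]
r6 m[φ5→D] = [7, 3, 5]
r6 m[φ6→K] = [3, 8, 3]
r6 m[φ7→D] = [5, 7, 5]
r6 m[S→φ0] = [100800, 78400, 39200]
r6 m[S→φ1] = [1728, 3584, 840]
r6 m[S→φ2] = [33600, 68600, 10500]
r6 m[K→φ0] = [3, 8, 3]
r6 m[K→φ6] = [302400, 548800, 403200]
r6 m[G→φ2] = [4, 3, 8]
r6 m[G→φ3] = [268800, 411600, 548800]
r6 m[D→φ1] = [105, 84, 175]
r6 m[D→φ4] = [501760, 376320, 627200]
r6 m[D→φ5] = [215040, 501760, 878080]
r6 m[D→φ7] = [301056, 215040, 878080]
r7 m[φ0→S] = [24, 56, 15]
r7 m[φ0→K] = [302400, 548800, 403200]
r7 m[φ1→S] = [1400, 1225, 700]
r7 m[φ1→D] = [14336, 17920, 25088]
r7 m[φ2→S] = [72, 64, 56]
r7 m[φ2→G] = [268800, 411600, 548800]
r7 m[φ3→G] = [4, 3, 8]
r7 m[φ4→D] = [3, 4, 7]
r7 m[φ5→D] = [7, 3, 5]
r7 m[φ6→K] = [3, 8, 3]
r7 m[φ7→D] = [5, 7, 5]
r7 m[S→φ0] = [100800, 78400, 39200]
r7 m[S→φ1] = [1728, 3584, 840]
r7 m[S→φ2] = [33600, 68600, 10500]
r7 m[K→φ0] = [3, 8, 3]
r7 m[K→φ6] = [302400, 548800, 403200]
r7 m[G→φ2] = [4, 3, 8]
r7 m[G→φ3] = [268800, 411600, 548800]
r7 m[D→φ1] = [105, 84, 175]
r7 m[D→φ4] = [501760, 376320, 627200]
r7 m[D→φ5] = [215040, 501760, 878080]
r7 m[D→φ7] = [301056, 215040, 878080]
fixed point reached at round 7
traceback from S: (S=1, K=1, G=2, D=2), score=4390400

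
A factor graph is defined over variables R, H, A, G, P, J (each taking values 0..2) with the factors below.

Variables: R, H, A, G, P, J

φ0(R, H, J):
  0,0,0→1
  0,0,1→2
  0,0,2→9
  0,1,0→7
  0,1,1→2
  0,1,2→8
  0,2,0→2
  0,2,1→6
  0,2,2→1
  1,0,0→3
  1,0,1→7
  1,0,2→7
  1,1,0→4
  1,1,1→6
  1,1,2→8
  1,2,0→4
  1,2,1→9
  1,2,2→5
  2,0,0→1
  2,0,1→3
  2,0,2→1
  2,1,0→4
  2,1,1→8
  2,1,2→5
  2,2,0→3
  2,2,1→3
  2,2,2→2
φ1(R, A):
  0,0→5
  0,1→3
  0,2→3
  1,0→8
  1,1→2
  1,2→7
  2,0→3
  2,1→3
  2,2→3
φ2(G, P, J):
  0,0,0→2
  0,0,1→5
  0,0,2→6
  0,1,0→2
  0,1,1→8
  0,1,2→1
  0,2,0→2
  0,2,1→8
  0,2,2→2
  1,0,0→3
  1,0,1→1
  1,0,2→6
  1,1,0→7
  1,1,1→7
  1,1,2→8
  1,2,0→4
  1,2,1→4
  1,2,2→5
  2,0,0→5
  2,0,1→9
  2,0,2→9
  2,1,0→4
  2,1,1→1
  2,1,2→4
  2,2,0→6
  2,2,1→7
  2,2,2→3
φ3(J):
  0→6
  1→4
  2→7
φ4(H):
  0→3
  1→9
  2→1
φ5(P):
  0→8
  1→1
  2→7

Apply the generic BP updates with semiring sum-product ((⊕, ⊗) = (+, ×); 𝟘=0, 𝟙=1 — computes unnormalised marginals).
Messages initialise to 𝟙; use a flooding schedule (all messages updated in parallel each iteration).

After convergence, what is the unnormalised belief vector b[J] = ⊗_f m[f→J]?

b[J] = [2080458, 2705064, 5650512]

init: all messages = 𝟙 over 3 values
r1 m[φ0→R] = [38, 53, 30]
r1 m[φ0→H] = [34, 52, 35]
r1 m[φ0→J] = [29, 46, 46]
r1 m[φ1→R] = [11, 17, 9]
r1 m[φ1→A] = [16, 8, 13]
r1 m[φ2→G] = [36, 45, 48]
r1 m[φ2→P] = [46, 42, 41]
r1 m[φ2→J] = [35, 50, 44]
r1 m[φ3→J] = [6, 4, 7]
r1 m[φ4→H] = [3, 9, 1]
r1 m[φ5→P] = [8, 1, 7]
r1 m[R→φ0] = [1, 1, 1]
r1 m[R→φ1] = [1, 1, 1]
r1 m[H→φ0] = [1, 1, 1]
r1 m[H→φ4] = [1, 1, 1]
r1 m[A→φ1] = [1, 1, 1]
r1 m[G→φ2] = [1, 1, 1]
r1 m[P→φ2] = [1, 1, 1]
r1 m[P→φ5] = [1, 1, 1]
r1 m[J→φ0] = [1, 1, 1]
r1 m[J→φ2] = [1, 1, 1]
r1 m[J→φ3] = [1, 1, 1]
r2 m[φ0→R] = [38, 53, 30]
r2 m[φ0→H] = [34, 52, 35]
r2 m[φ0→J] = [29, 46, 46]
r2 m[φ1→R] = [11, 17, 9]
r2 m[φ1→A] = [16, 8, 13]
r2 m[φ2→G] = [36, 45, 48]
r2 m[φ2→P] = [46, 42, 41]
r2 m[φ2→J] = [35, 50, 44]
r2 m[φ3→J] = [6, 4, 7]
r2 m[φ4→H] = [3, 9, 1]
r2 m[φ5→P] = [8, 1, 7]
r2 m[R→φ0] = [11, 17, 9]
r2 m[R→φ1] = [38, 53, 30]
r2 m[H→φ0] = [3, 9, 1]
r2 m[H→φ4] = [34, 52, 35]
r2 m[A→φ1] = [1, 1, 1]
r2 m[G→φ2] = [1, 1, 1]
r2 m[P→φ2] = [8, 1, 7]
r2 m[P→φ5] = [46, 42, 41]
r2 m[J→φ0] = [210, 200, 308]
r2 m[J→φ2] = [174, 184, 322]
r2 m[J→φ3] = [1015, 2300, 2024]
r3 m[φ0→R] = [51080, 57274, 41020]
r3 m[φ0→H] = [118426, 160062, 108882]
r3 m[φ0→J] = [1959, 2514, 3216]
r3 m[φ1→R] = [11, 17, 9]
r3 m[φ1→A] = [704, 310, 575]
r3 m[φ2→G] = [44990, 47480, 68646]
r3 m[φ2→P] = [11262, 9392, 8804]
r3 m[φ2→J] = [177, 269, 251]
r3 m[φ3→J] = [6, 4, 7]
r3 m[φ4→H] = [3, 9, 1]
r3 m[φ5→P] = [8, 1, 7]
r3 m[R→φ0] = [11, 17, 9]
r3 m[R→φ1] = [38, 53, 30]
r3 m[H→φ0] = [3, 9, 1]
r3 m[H→φ4] = [34, 52, 35]
r3 m[A→φ1] = [1, 1, 1]
r3 m[G→φ2] = [1, 1, 1]
r3 m[P→φ2] = [8, 1, 7]
r3 m[P→φ5] = [46, 42, 41]
r3 m[J→φ0] = [210, 200, 308]
r3 m[J→φ2] = [174, 184, 322]
r3 m[J→φ3] = [1015, 2300, 2024]
r4 m[φ0→R] = [51080, 57274, 41020]
r4 m[φ0→H] = [118426, 160062, 108882]
r4 m[φ0→J] = [1959, 2514, 3216]
r4 m[φ1→R] = [11, 17, 9]
r4 m[φ1→A] = [704, 310, 575]
r4 m[φ2→G] = [44990, 47480, 68646]
r4 m[φ2→P] = [11262, 9392, 8804]
r4 m[φ2→J] = [177, 269, 251]
r4 m[φ3→J] = [6, 4, 7]
r4 m[φ4→H] = [3, 9, 1]
r4 m[φ5→P] = [8, 1, 7]
r4 m[R→φ0] = [11, 17, 9]
r4 m[R→φ1] = [51080, 57274, 41020]
r4 m[H→φ0] = [3, 9, 1]
r4 m[H→φ4] = [118426, 160062, 108882]
r4 m[A→φ1] = [1, 1, 1]
r4 m[G→φ2] = [1, 1, 1]
r4 m[P→φ2] = [8, 1, 7]
r4 m[P→φ5] = [11262, 9392, 8804]
r4 m[J→φ0] = [1062, 1076, 1757]
r4 m[J→φ2] = [11754, 10056, 22512]
r4 m[J→φ3] = [346743, 676266, 807216]
r5 m[φ0→R] = [280196, 314608, 222838]
r5 m[φ0→H] = [655009, 875751, 589248]
r5 m[φ0→J] = [1959, 2514, 3216]
r5 m[φ1→R] = [11, 17, 9]
r5 m[φ1→A] = [836652, 390848, 677218]
r5 m[φ2→G] = [2840208, 3174486, 4421340]
r5 m[φ2→P] = [741132, 606354, 557232]
r5 m[φ2→J] = [177, 269, 251]
r5 m[φ3→J] = [6, 4, 7]
r5 m[φ4→H] = [3, 9, 1]
r5 m[φ5→P] = [8, 1, 7]
r5 m[R→φ0] = [11, 17, 9]
r5 m[R→φ1] = [51080, 57274, 41020]
r5 m[H→φ0] = [3, 9, 1]
r5 m[H→φ4] = [118426, 160062, 108882]
r5 m[A→φ1] = [1, 1, 1]
r5 m[G→φ2] = [1, 1, 1]
r5 m[P→φ2] = [8, 1, 7]
r5 m[P→φ5] = [11262, 9392, 8804]
r5 m[J→φ0] = [1062, 1076, 1757]
r5 m[J→φ2] = [11754, 10056, 22512]
r5 m[J→φ3] = [346743, 676266, 807216]
r6 m[φ0→R] = [280196, 314608, 222838]
r6 m[φ0→H] = [655009, 875751, 589248]
r6 m[φ0→J] = [1959, 2514, 3216]
r6 m[φ1→R] = [11, 17, 9]
r6 m[φ1→A] = [836652, 390848, 677218]
r6 m[φ2→G] = [2840208, 3174486, 4421340]
r6 m[φ2→P] = [741132, 606354, 557232]
r6 m[φ2→J] = [177, 269, 251]
r6 m[φ3→J] = [6, 4, 7]
r6 m[φ4→H] = [3, 9, 1]
r6 m[φ5→P] = [8, 1, 7]
r6 m[R→φ0] = [11, 17, 9]
r6 m[R→φ1] = [280196, 314608, 222838]
r6 m[H→φ0] = [3, 9, 1]
r6 m[H→φ4] = [655009, 875751, 589248]
r6 m[A→φ1] = [1, 1, 1]
r6 m[G→φ2] = [1, 1, 1]
r6 m[P→φ2] = [8, 1, 7]
r6 m[P→φ5] = [741132, 606354, 557232]
r6 m[J→φ0] = [1062, 1076, 1757]
r6 m[J→φ2] = [11754, 10056, 22512]
r6 m[J→φ3] = [346743, 676266, 807216]
r7 m[φ0→R] = [280196, 314608, 222838]
r7 m[φ0→H] = [655009, 875751, 589248]
r7 m[φ0→J] = [1959, 2514, 3216]
r7 m[φ1→R] = [11, 17, 9]
r7 m[φ1→A] = [4586358, 2138318, 3711358]
r7 m[φ2→G] = [2840208, 3174486, 4421340]
r7 m[φ2→P] = [741132, 606354, 557232]
r7 m[φ2→J] = [177, 269, 251]
r7 m[φ3→J] = [6, 4, 7]
r7 m[φ4→H] = [3, 9, 1]
r7 m[φ5→P] = [8, 1, 7]
r7 m[R→φ0] = [11, 17, 9]
r7 m[R→φ1] = [280196, 314608, 222838]
r7 m[H→φ0] = [3, 9, 1]
r7 m[H→φ4] = [655009, 875751, 589248]
r7 m[A→φ1] = [1, 1, 1]
r7 m[G→φ2] = [1, 1, 1]
r7 m[P→φ2] = [8, 1, 7]
r7 m[P→φ5] = [741132, 606354, 557232]
r7 m[J→φ0] = [1062, 1076, 1757]
r7 m[J→φ2] = [11754, 10056, 22512]
r7 m[J→φ3] = [346743, 676266, 807216]
r8 m[φ0→R] = [280196, 314608, 222838]
r8 m[φ0→H] = [655009, 875751, 589248]
r8 m[φ0→J] = [1959, 2514, 3216]
r8 m[φ1→R] = [11, 17, 9]
r8 m[φ1→A] = [4586358, 2138318, 3711358]
r8 m[φ2→G] = [2840208, 3174486, 4421340]
r8 m[φ2→P] = [741132, 606354, 557232]
r8 m[φ2→J] = [177, 269, 251]
r8 m[φ3→J] = [6, 4, 7]
r8 m[φ4→H] = [3, 9, 1]
r8 m[φ5→P] = [8, 1, 7]
r8 m[R→φ0] = [11, 17, 9]
r8 m[R→φ1] = [280196, 314608, 222838]
r8 m[H→φ0] = [3, 9, 1]
r8 m[H→φ4] = [655009, 875751, 589248]
r8 m[A→φ1] = [1, 1, 1]
r8 m[G→φ2] = [1, 1, 1]
r8 m[P→φ2] = [8, 1, 7]
r8 m[P→φ5] = [741132, 606354, 557232]
r8 m[J→φ0] = [1062, 1076, 1757]
r8 m[J→φ2] = [11754, 10056, 22512]
r8 m[J→φ3] = [346743, 676266, 807216]
fixed point reached at round 8
b[J] = ⊗ incoming = [2080458, 2705064, 5650512]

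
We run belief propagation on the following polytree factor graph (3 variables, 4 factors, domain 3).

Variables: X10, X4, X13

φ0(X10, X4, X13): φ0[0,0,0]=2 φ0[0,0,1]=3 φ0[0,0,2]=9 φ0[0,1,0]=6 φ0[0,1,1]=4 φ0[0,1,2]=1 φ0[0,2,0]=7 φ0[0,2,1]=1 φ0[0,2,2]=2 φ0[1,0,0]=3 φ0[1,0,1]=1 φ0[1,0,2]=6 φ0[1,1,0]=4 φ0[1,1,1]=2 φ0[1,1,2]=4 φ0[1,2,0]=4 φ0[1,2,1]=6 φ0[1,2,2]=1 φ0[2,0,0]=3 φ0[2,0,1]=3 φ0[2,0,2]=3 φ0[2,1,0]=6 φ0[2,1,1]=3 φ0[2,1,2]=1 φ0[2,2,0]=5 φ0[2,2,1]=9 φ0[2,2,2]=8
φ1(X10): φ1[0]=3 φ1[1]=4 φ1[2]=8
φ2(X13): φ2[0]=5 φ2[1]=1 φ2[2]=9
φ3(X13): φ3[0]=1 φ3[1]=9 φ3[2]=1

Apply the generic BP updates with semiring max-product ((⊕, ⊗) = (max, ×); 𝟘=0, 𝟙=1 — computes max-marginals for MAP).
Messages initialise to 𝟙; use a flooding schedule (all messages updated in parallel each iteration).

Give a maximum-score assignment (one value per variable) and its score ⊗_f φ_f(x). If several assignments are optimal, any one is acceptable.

assignment: (X10=2, X4=2, X13=1); score = 648

init: all messages = 𝟙 over 3 values
r1 m[φ0→X10] = [9, 6, 9]
r1 m[φ0→X4] = [9, 6, 9]
r1 m[φ0→X13] = [7, 9, 9]
r1 m[φ1→X10] = [3, 4, 8]
r1 m[φ2→X13] = [5, 1, 9]
r1 m[φ3→X13] = [1, 9, 1]
r1 m[X10→φ0] = [1, 1, 1]
r1 m[X10→φ1] = [1, 1, 1]
r1 m[X4→φ0] = [1, 1, 1]
r1 m[X13→φ0] = [1, 1, 1]
r1 m[X13→φ2] = [1, 1, 1]
r1 m[X13→φ3] = [1, 1, 1]
r2 m[φ0→X10] = [9, 6, 9]
r2 m[φ0→X4] = [9, 6, 9]
r2 m[φ0→X13] = [7, 9, 9]
r2 m[φ1→X10] = [3, 4, 8]
r2 m[φ2→X13] = [5, 1, 9]
r2 m[φ3→X13] = [1, 9, 1]
r2 m[X10→φ0] = [3, 4, 8]
r2 m[X10→φ1] = [9, 6, 9]
r2 m[X4→φ0] = [1, 1, 1]
r2 m[X13→φ0] = [5, 9, 9]
r2 m[X13→φ2] = [7, 81, 9]
r2 m[X13→φ3] = [35, 9, 81]
r3 m[φ0→X10] = [81, 54, 81]
r3 m[φ0→X4] = [243, 240, 648]
r3 m[φ0→X13] = [48, 72, 64]
r3 m[φ1→X10] = [3, 4, 8]
r3 m[φ2→X13] = [5, 1, 9]
r3 m[φ3→X13] = [1, 9, 1]
r3 m[X10→φ0] = [3, 4, 8]
r3 m[X10→φ1] = [9, 6, 9]
r3 m[X4→φ0] = [1, 1, 1]
r3 m[X13→φ0] = [5, 9, 9]
r3 m[X13→φ2] = [7, 81, 9]
r3 m[X13→φ3] = [35, 9, 81]
r4 m[φ0→X10] = [81, 54, 81]
r4 m[φ0→X4] = [243, 240, 648]
r4 m[φ0→X13] = [48, 72, 64]
r4 m[φ1→X10] = [3, 4, 8]
r4 m[φ2→X13] = [5, 1, 9]
r4 m[φ3→X13] = [1, 9, 1]
r4 m[X10→φ0] = [3, 4, 8]
r4 m[X10→φ1] = [81, 54, 81]
r4 m[X4→φ0] = [1, 1, 1]
r4 m[X13→φ0] = [5, 9, 9]
r4 m[X13→φ2] = [48, 648, 64]
r4 m[X13→φ3] = [240, 72, 576]
r5 m[φ0→X10] = [81, 54, 81]
r5 m[φ0→X4] = [243, 240, 648]
r5 m[φ0→X13] = [48, 72, 64]
r5 m[φ1→X10] = [3, 4, 8]
r5 m[φ2→X13] = [5, 1, 9]
r5 m[φ3→X13] = [1, 9, 1]
r5 m[X10→φ0] = [3, 4, 8]
r5 m[X10→φ1] = [81, 54, 81]
r5 m[X4→φ0] = [1, 1, 1]
r5 m[X13→φ0] = [5, 9, 9]
r5 m[X13→φ2] = [48, 648, 64]
r5 m[X13→φ3] = [240, 72, 576]
fixed point reached at round 5
traceback from X10: (X10=2, X4=2, X13=1), score=648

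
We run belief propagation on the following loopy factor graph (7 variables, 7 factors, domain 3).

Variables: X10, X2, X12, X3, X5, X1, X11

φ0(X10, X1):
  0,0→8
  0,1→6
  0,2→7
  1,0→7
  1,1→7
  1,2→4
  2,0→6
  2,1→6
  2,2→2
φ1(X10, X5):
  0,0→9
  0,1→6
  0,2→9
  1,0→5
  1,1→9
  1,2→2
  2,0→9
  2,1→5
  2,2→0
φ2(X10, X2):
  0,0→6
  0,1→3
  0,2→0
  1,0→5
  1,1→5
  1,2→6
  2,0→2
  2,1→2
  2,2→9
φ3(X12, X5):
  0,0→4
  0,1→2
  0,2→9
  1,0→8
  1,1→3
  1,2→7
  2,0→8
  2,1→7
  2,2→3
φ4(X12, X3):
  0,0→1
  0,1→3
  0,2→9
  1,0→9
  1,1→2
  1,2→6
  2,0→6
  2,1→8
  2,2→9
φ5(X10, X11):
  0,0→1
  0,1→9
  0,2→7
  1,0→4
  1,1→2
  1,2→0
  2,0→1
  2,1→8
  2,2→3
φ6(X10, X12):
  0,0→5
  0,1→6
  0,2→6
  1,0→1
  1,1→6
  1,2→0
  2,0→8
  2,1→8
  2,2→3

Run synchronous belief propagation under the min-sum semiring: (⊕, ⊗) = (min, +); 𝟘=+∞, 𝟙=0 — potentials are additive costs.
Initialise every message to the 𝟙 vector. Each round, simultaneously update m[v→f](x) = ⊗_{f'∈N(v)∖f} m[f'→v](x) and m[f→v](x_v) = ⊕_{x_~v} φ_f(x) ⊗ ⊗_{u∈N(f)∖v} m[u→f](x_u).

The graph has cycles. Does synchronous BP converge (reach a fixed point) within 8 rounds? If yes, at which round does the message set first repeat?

NOT CONVERGED within 8 rounds

init: all messages = 𝟙 over 3 values
r1 m[φ0→X10] = [6, 4, 2]
r1 m[φ0→X1] = [6, 6, 2]
r1 m[φ1→X10] = [6, 2, 0]
r1 m[φ1→X5] = [5, 5, 0]
r1 m[φ2→X10] = [0, 5, 2]
r1 m[φ2→X2] = [2, 2, 0]
r1 m[φ3→X12] = [2, 3, 3]
r1 m[φ3→X5] = [4, 2, 3]
r1 m[φ4→X12] = [1, 2, 6]
r1 m[φ4→X3] = [1, 2, 6]
r1 m[φ5→X10] = [1, 0, 1]
r1 m[φ5→X11] = [1, 2, 0]
r1 m[φ6→X10] = [5, 0, 3]
r1 m[φ6→X12] = [1, 6, 0]
r1 m[X10→φ0] = [0, 0, 0]
r1 m[X10→φ1] = [0, 0, 0]
r1 m[X10→φ2] = [0, 0, 0]
r1 m[X10→φ5] = [0, 0, 0]
r1 m[X10→φ6] = [0, 0, 0]
r1 m[X2→φ2] = [0, 0, 0]
r1 m[X12→φ3] = [0, 0, 0]
r1 m[X12→φ4] = [0, 0, 0]
r1 m[X12→φ6] = [0, 0, 0]
r1 m[X3→φ4] = [0, 0, 0]
r1 m[X5→φ1] = [0, 0, 0]
r1 m[X5→φ3] = [0, 0, 0]
r1 m[X1→φ0] = [0, 0, 0]
r1 m[X11→φ5] = [0, 0, 0]
r2 m[φ0→X10] = [6, 4, 2]
r2 m[φ0→X1] = [6, 6, 2]
r2 m[φ1→X10] = [6, 2, 0]
r2 m[φ1→X5] = [5, 5, 0]
r2 m[φ2→X10] = [0, 5, 2]
r2 m[φ2→X2] = [2, 2, 0]
r2 m[φ3→X12] = [2, 3, 3]
r2 m[φ3→X5] = [4, 2, 3]
r2 m[φ4→X12] = [1, 2, 6]
r2 m[φ4→X3] = [1, 2, 6]
r2 m[φ5→X10] = [1, 0, 1]
r2 m[φ5→X11] = [1, 2, 0]
r2 m[φ6→X10] = [5, 0, 3]
r2 m[φ6→X12] = [1, 6, 0]
r2 m[X10→φ0] = [12, 7, 6]
r2 m[X10→φ1] = [12, 9, 8]
r2 m[X10→φ2] = [18, 6, 6]
r2 m[X10→φ5] = [17, 11, 7]
r2 m[X10→φ6] = [13, 11, 5]
r2 m[X2→φ2] = [0, 0, 0]
r2 m[X12→φ3] = [2, 8, 6]
r2 m[X12→φ4] = [3, 9, 3]
r2 m[X12→φ6] = [3, 5, 9]
r2 m[X3→φ4] = [0, 0, 0]
r2 m[X5→φ1] = [4, 2, 3]
r2 m[X5→φ3] = [5, 5, 0]
r2 m[X1→φ0] = [0, 0, 0]
r2 m[X11→φ5] = [0, 0, 0]
r3 m[φ0→X10] = [6, 4, 2]
r3 m[φ0→X1] = [12, 12, 8]
r3 m[φ1→X10] = [8, 5, 3]
r3 m[φ1→X5] = [14, 13, 8]
r3 m[φ2→X10] = [0, 5, 2]
r3 m[φ2→X2] = [8, 8, 12]
r3 m[φ3→X12] = [7, 7, 3]
r3 m[φ3→X5] = [6, 4, 9]
r3 m[φ4→X12] = [1, 2, 6]
r3 m[φ4→X3] = [4, 6, 12]
r3 m[φ5→X10] = [1, 0, 1]
r3 m[φ5→X11] = [8, 13, 10]
r3 m[φ6→X10] = [8, 4, 11]
r3 m[φ6→X12] = [12, 13, 8]
r3 m[X10→φ0] = [12, 7, 6]
r3 m[X10→φ1] = [12, 9, 8]
r3 m[X10→φ2] = [18, 6, 6]
r3 m[X10→φ5] = [17, 11, 7]
r3 m[X10→φ6] = [13, 11, 5]
r3 m[X2→φ2] = [0, 0, 0]
r3 m[X12→φ3] = [2, 8, 6]
r3 m[X12→φ4] = [3, 9, 3]
r3 m[X12→φ6] = [3, 5, 9]
r3 m[X3→φ4] = [0, 0, 0]
r3 m[X5→φ1] = [4, 2, 3]
r3 m[X5→φ3] = [5, 5, 0]
r3 m[X1→φ0] = [0, 0, 0]
r3 m[X11→φ5] = [0, 0, 0]
r4 m[φ0→X10] = [6, 4, 2]
r4 m[φ0→X1] = [12, 12, 8]
r4 m[φ1→X10] = [8, 5, 3]
r4 m[φ1→X5] = [14, 13, 8]
r4 m[φ2→X10] = [0, 5, 2]
r4 m[φ2→X2] = [8, 8, 12]
r4 m[φ3→X12] = [7, 7, 3]
r4 m[φ3→X5] = [6, 4, 9]
r4 m[φ4→X12] = [1, 2, 6]
r4 m[φ4→X3] = [4, 6, 12]
r4 m[φ5→X10] = [1, 0, 1]
r4 m[φ5→X11] = [8, 13, 10]
r4 m[φ6→X10] = [8, 4, 11]
r4 m[φ6→X12] = [12, 13, 8]
r4 m[X10→φ0] = [17, 14, 17]
r4 m[X10→φ1] = [15, 13, 16]
r4 m[X10→φ2] = [23, 13, 17]
r4 m[X10→φ5] = [22, 18, 18]
r4 m[X10→φ6] = [15, 14, 8]
r4 m[X2→φ2] = [0, 0, 0]
r4 m[X12→φ3] = [13, 15, 14]
r4 m[X12→φ4] = [19, 20, 11]
r4 m[X12→φ6] = [8, 9, 9]
r4 m[X3→φ4] = [0, 0, 0]
r4 m[X5→φ1] = [6, 4, 9]
r4 m[X5→φ3] = [14, 13, 8]
r4 m[X1→φ0] = [0, 0, 0]
r4 m[X11→φ5] = [0, 0, 0]
r5 m[φ0→X10] = [6, 4, 2]
r5 m[φ0→X1] = [21, 21, 18]
r5 m[φ1→X10] = [10, 11, 9]
r5 m[φ1→X5] = [18, 21, 15]
r5 m[φ2→X10] = [0, 5, 2]
r5 m[φ2→X2] = [18, 18, 19]
r5 m[φ3→X12] = [15, 15, 11]
r5 m[φ3→X5] = [17, 15, 17]
r5 m[φ4→X12] = [1, 2, 6]
r5 m[φ4→X3] = [17, 19, 20]
r5 m[φ5→X10] = [1, 0, 1]
r5 m[φ5→X11] = [19, 20, 18]
r5 m[φ6→X10] = [13, 9, 12]
r5 m[φ6→X12] = [15, 16, 11]
r5 m[X10→φ0] = [17, 14, 17]
r5 m[X10→φ1] = [15, 13, 16]
r5 m[X10→φ2] = [23, 13, 17]
r5 m[X10→φ5] = [22, 18, 18]
r5 m[X10→φ6] = [15, 14, 8]
r5 m[X2→φ2] = [0, 0, 0]
r5 m[X12→φ3] = [13, 15, 14]
r5 m[X12→φ4] = [19, 20, 11]
r5 m[X12→φ6] = [8, 9, 9]
r5 m[X3→φ4] = [0, 0, 0]
r5 m[X5→φ1] = [6, 4, 9]
r5 m[X5→φ3] = [14, 13, 8]
r5 m[X1→φ0] = [0, 0, 0]
r5 m[X11→φ5] = [0, 0, 0]
r6 m[φ0→X10] = [6, 4, 2]
r6 m[φ0→X1] = [21, 21, 18]
r6 m[φ1→X10] = [10, 11, 9]
r6 m[φ1→X5] = [18, 21, 15]
r6 m[φ2→X10] = [0, 5, 2]
r6 m[φ2→X2] = [18, 18, 19]
r6 m[φ3→X12] = [15, 15, 11]
r6 m[φ3→X5] = [17, 15, 17]
r6 m[φ4→X12] = [1, 2, 6]
r6 m[φ4→X3] = [17, 19, 20]
r6 m[φ5→X10] = [1, 0, 1]
r6 m[φ5→X11] = [19, 20, 18]
r6 m[φ6→X10] = [13, 9, 12]
r6 m[φ6→X12] = [15, 16, 11]
r6 m[X10→φ0] = [24, 25, 24]
r6 m[X10→φ1] = [20, 18, 17]
r6 m[X10→φ2] = [30, 24, 24]
r6 m[X10→φ5] = [29, 29, 25]
r6 m[X10→φ6] = [17, 20, 14]
r6 m[X2→φ2] = [0, 0, 0]
r6 m[X12→φ3] = [16, 18, 17]
r6 m[X12→φ4] = [30, 31, 22]
r6 m[X12→φ6] = [16, 17, 17]
r6 m[X3→φ4] = [0, 0, 0]
r6 m[X5→φ1] = [17, 15, 17]
r6 m[X5→φ3] = [18, 21, 15]
r6 m[X1→φ0] = [0, 0, 0]
r6 m[X11→φ5] = [0, 0, 0]
r7 m[φ0→X10] = [6, 4, 2]
r7 m[φ0→X1] = [30, 30, 26]
r7 m[φ1→X10] = [21, 19, 17]
r7 m[φ1→X5] = [23, 22, 17]
r7 m[φ2→X10] = [0, 5, 2]
r7 m[φ2→X2] = [26, 26, 30]
r7 m[φ3→X12] = [22, 22, 18]
r7 m[φ3→X5] = [20, 18, 20]
r7 m[φ4→X12] = [1, 2, 6]
r7 m[φ4→X3] = [28, 30, 31]
r7 m[φ5→X10] = [1, 0, 1]
r7 m[φ5→X11] = [26, 31, 28]
r7 m[φ6→X10] = [21, 17, 20]
r7 m[φ6→X12] = [21, 22, 17]
r7 m[X10→φ0] = [24, 25, 24]
r7 m[X10→φ1] = [20, 18, 17]
r7 m[X10→φ2] = [30, 24, 24]
r7 m[X10→φ5] = [29, 29, 25]
r7 m[X10→φ6] = [17, 20, 14]
r7 m[X2→φ2] = [0, 0, 0]
r7 m[X12→φ3] = [16, 18, 17]
r7 m[X12→φ4] = [30, 31, 22]
r7 m[X12→φ6] = [16, 17, 17]
r7 m[X3→φ4] = [0, 0, 0]
r7 m[X5→φ1] = [17, 15, 17]
r7 m[X5→φ3] = [18, 21, 15]
r7 m[X1→φ0] = [0, 0, 0]
r7 m[X11→φ5] = [0, 0, 0]
r8 m[φ0→X10] = [6, 4, 2]
r8 m[φ0→X1] = [30, 30, 26]
r8 m[φ1→X10] = [21, 19, 17]
r8 m[φ1→X5] = [23, 22, 17]
r8 m[φ2→X10] = [0, 5, 2]
r8 m[φ2→X2] = [26, 26, 30]
r8 m[φ3→X12] = [22, 22, 18]
r8 m[φ3→X5] = [20, 18, 20]
r8 m[φ4→X12] = [1, 2, 6]
r8 m[φ4→X3] = [28, 30, 31]
r8 m[φ5→X10] = [1, 0, 1]
r8 m[φ5→X11] = [26, 31, 28]
r8 m[φ6→X10] = [21, 17, 20]
r8 m[φ6→X12] = [21, 22, 17]
r8 m[X10→φ0] = [43, 41, 40]
r8 m[X10→φ1] = [28, 26, 25]
r8 m[X10→φ2] = [49, 40, 40]
r8 m[X10→φ5] = [48, 45, 41]
r8 m[X10→φ6] = [28, 28, 22]
r8 m[X2→φ2] = [0, 0, 0]
r8 m[X12→φ3] = [22, 24, 23]
r8 m[X12→φ4] = [43, 44, 35]
r8 m[X12→φ6] = [23, 24, 24]
r8 m[X3→φ4] = [0, 0, 0]
r8 m[X5→φ1] = [20, 18, 20]
r8 m[X5→φ3] = [23, 22, 17]
r8 m[X1→φ0] = [0, 0, 0]
r8 m[X11→φ5] = [0, 0, 0]
no fixed point within 8 rounds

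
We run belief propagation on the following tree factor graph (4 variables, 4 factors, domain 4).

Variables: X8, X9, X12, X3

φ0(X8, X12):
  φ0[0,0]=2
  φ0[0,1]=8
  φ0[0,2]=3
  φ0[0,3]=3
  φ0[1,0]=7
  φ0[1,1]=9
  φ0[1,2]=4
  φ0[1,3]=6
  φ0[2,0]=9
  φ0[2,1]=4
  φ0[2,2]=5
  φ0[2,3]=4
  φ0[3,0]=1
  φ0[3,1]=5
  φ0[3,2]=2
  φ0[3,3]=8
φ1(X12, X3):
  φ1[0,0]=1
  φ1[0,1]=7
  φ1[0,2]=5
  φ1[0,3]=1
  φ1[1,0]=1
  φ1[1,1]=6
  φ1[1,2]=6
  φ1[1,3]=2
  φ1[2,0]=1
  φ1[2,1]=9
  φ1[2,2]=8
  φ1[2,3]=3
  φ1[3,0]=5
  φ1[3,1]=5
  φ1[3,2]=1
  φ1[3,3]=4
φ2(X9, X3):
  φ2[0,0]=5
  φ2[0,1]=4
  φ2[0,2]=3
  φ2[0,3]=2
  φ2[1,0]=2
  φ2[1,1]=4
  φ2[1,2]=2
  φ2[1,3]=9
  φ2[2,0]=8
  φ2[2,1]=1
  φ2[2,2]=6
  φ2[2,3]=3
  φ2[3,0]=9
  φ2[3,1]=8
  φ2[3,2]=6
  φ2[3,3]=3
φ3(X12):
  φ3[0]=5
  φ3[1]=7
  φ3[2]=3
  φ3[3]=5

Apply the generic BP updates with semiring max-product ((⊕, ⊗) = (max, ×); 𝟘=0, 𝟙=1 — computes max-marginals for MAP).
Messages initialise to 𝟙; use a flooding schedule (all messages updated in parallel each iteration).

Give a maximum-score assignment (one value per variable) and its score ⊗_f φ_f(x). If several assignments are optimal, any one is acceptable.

assignment: (X8=1, X9=3, X12=1, X3=1); score = 3024

init: all messages = 𝟙 over 4 values
r1 m[φ0→X8] = [8, 9, 9, 8]
r1 m[φ0→X12] = [9, 9, 5, 8]
r1 m[φ1→X12] = [7, 6, 9, 5]
r1 m[φ1→X3] = [5, 9, 8, 4]
r1 m[φ2→X9] = [5, 9, 8, 9]
r1 m[φ2→X3] = [9, 8, 6, 9]
r1 m[φ3→X12] = [5, 7, 3, 5]
r1 m[X8→φ0] = [1, 1, 1, 1]
r1 m[X9→φ2] = [1, 1, 1, 1]
r1 m[X12→φ0] = [1, 1, 1, 1]
r1 m[X12→φ1] = [1, 1, 1, 1]
r1 m[X12→φ3] = [1, 1, 1, 1]
r1 m[X3→φ1] = [1, 1, 1, 1]
r1 m[X3→φ2] = [1, 1, 1, 1]
r2 m[φ0→X8] = [8, 9, 9, 8]
r2 m[φ0→X12] = [9, 9, 5, 8]
r2 m[φ1→X12] = [7, 6, 9, 5]
r2 m[φ1→X3] = [5, 9, 8, 4]
r2 m[φ2→X9] = [5, 9, 8, 9]
r2 m[φ2→X3] = [9, 8, 6, 9]
r2 m[φ3→X12] = [5, 7, 3, 5]
r2 m[X8→φ0] = [1, 1, 1, 1]
r2 m[X9→φ2] = [1, 1, 1, 1]
r2 m[X12→φ0] = [35, 42, 27, 25]
r2 m[X12→φ1] = [45, 63, 15, 40]
r2 m[X12→φ3] = [63, 54, 45, 40]
r2 m[X3→φ1] = [9, 8, 6, 9]
r2 m[X3→φ2] = [5, 9, 8, 4]
r3 m[φ0→X8] = [336, 378, 315, 210]
r3 m[φ0→X12] = [9, 9, 5, 8]
r3 m[φ1→X12] = [56, 48, 72, 45]
r3 m[φ1→X3] = [200, 378, 378, 160]
r3 m[φ2→X9] = [36, 36, 48, 72]
r3 m[φ2→X3] = [9, 8, 6, 9]
r3 m[φ3→X12] = [5, 7, 3, 5]
r3 m[X8→φ0] = [1, 1, 1, 1]
r3 m[X9→φ2] = [1, 1, 1, 1]
r3 m[X12→φ0] = [35, 42, 27, 25]
r3 m[X12→φ1] = [45, 63, 15, 40]
r3 m[X12→φ3] = [63, 54, 45, 40]
r3 m[X3→φ1] = [9, 8, 6, 9]
r3 m[X3→φ2] = [5, 9, 8, 4]
r4 m[φ0→X8] = [336, 378, 315, 210]
r4 m[φ0→X12] = [9, 9, 5, 8]
r4 m[φ1→X12] = [56, 48, 72, 45]
r4 m[φ1→X3] = [200, 378, 378, 160]
r4 m[φ2→X9] = [36, 36, 48, 72]
r4 m[φ2→X3] = [9, 8, 6, 9]
r4 m[φ3→X12] = [5, 7, 3, 5]
r4 m[X8→φ0] = [1, 1, 1, 1]
r4 m[X9→φ2] = [1, 1, 1, 1]
r4 m[X12→φ0] = [280, 336, 216, 225]
r4 m[X12→φ1] = [45, 63, 15, 40]
r4 m[X12→φ3] = [504, 432, 360, 360]
r4 m[X3→φ1] = [9, 8, 6, 9]
r4 m[X3→φ2] = [200, 378, 378, 160]
r5 m[φ0→X8] = [2688, 3024, 2520, 1800]
r5 m[φ0→X12] = [9, 9, 5, 8]
r5 m[φ1→X12] = [56, 48, 72, 45]
r5 m[φ1→X3] = [200, 378, 378, 160]
r5 m[φ2→X9] = [1512, 1512, 2268, 3024]
r5 m[φ2→X3] = [9, 8, 6, 9]
r5 m[φ3→X12] = [5, 7, 3, 5]
r5 m[X8→φ0] = [1, 1, 1, 1]
r5 m[X9→φ2] = [1, 1, 1, 1]
r5 m[X12→φ0] = [280, 336, 216, 225]
r5 m[X12→φ1] = [45, 63, 15, 40]
r5 m[X12→φ3] = [504, 432, 360, 360]
r5 m[X3→φ1] = [9, 8, 6, 9]
r5 m[X3→φ2] = [200, 378, 378, 160]
r6 m[φ0→X8] = [2688, 3024, 2520, 1800]
r6 m[φ0→X12] = [9, 9, 5, 8]
r6 m[φ1→X12] = [56, 48, 72, 45]
r6 m[φ1→X3] = [200, 378, 378, 160]
r6 m[φ2→X9] = [1512, 1512, 2268, 3024]
r6 m[φ2→X3] = [9, 8, 6, 9]
r6 m[φ3→X12] = [5, 7, 3, 5]
r6 m[X8→φ0] = [1, 1, 1, 1]
r6 m[X9→φ2] = [1, 1, 1, 1]
r6 m[X12→φ0] = [280, 336, 216, 225]
r6 m[X12→φ1] = [45, 63, 15, 40]
r6 m[X12→φ3] = [504, 432, 360, 360]
r6 m[X3→φ1] = [9, 8, 6, 9]
r6 m[X3→φ2] = [200, 378, 378, 160]
fixed point reached at round 6
traceback from X8: (X8=1, X9=3, X12=1, X3=1), score=3024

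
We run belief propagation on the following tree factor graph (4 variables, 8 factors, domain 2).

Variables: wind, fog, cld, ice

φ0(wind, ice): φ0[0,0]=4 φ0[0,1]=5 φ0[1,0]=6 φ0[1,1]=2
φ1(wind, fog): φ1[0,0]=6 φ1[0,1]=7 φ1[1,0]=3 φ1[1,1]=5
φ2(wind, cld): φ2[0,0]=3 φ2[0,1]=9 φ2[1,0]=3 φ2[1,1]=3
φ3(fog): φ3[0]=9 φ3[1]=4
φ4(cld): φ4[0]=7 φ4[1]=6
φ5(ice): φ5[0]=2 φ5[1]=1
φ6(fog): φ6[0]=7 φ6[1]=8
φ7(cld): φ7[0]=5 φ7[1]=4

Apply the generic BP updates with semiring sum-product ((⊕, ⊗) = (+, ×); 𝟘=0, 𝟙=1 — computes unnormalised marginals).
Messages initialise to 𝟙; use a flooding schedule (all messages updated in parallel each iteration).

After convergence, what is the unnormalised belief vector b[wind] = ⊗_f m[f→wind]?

init: all messages = 𝟙 over 2 values
r1 m[φ0→wind] = [9, 8]
r1 m[φ0→ice] = [10, 7]
r1 m[φ1→wind] = [13, 8]
r1 m[φ1→fog] = [9, 12]
r1 m[φ2→wind] = [12, 6]
r1 m[φ2→cld] = [6, 12]
r1 m[φ3→fog] = [9, 4]
r1 m[φ4→cld] = [7, 6]
r1 m[φ5→ice] = [2, 1]
r1 m[φ6→fog] = [7, 8]
r1 m[φ7→cld] = [5, 4]
r1 m[wind→φ0] = [1, 1]
r1 m[wind→φ1] = [1, 1]
r1 m[wind→φ2] = [1, 1]
r1 m[fog→φ1] = [1, 1]
r1 m[fog→φ3] = [1, 1]
r1 m[fog→φ6] = [1, 1]
r1 m[cld→φ2] = [1, 1]
r1 m[cld→φ4] = [1, 1]
r1 m[cld→φ7] = [1, 1]
r1 m[ice→φ0] = [1, 1]
r1 m[ice→φ5] = [1, 1]
r2 m[φ0→wind] = [9, 8]
r2 m[φ0→ice] = [10, 7]
r2 m[φ1→wind] = [13, 8]
r2 m[φ1→fog] = [9, 12]
r2 m[φ2→wind] = [12, 6]
r2 m[φ2→cld] = [6, 12]
r2 m[φ3→fog] = [9, 4]
r2 m[φ4→cld] = [7, 6]
r2 m[φ5→ice] = [2, 1]
r2 m[φ6→fog] = [7, 8]
r2 m[φ7→cld] = [5, 4]
r2 m[wind→φ0] = [156, 48]
r2 m[wind→φ1] = [108, 48]
r2 m[wind→φ2] = [117, 64]
r2 m[fog→φ1] = [63, 32]
r2 m[fog→φ3] = [63, 96]
r2 m[fog→φ6] = [81, 48]
r2 m[cld→φ2] = [35, 24]
r2 m[cld→φ4] = [30, 48]
r2 m[cld→φ7] = [42, 72]
r2 m[ice→φ0] = [2, 1]
r2 m[ice→φ5] = [10, 7]
r3 m[φ0→wind] = [13, 14]
r3 m[φ0→ice] = [912, 876]
r3 m[φ1→wind] = [602, 349]
r3 m[φ1→fog] = [792, 996]
r3 m[φ2→wind] = [321, 177]
r3 m[φ2→cld] = [543, 1245]
r3 m[φ3→fog] = [9, 4]
r3 m[φ4→cld] = [7, 6]
r3 m[φ5→ice] = [2, 1]
r3 m[φ6→fog] = [7, 8]
r3 m[φ7→cld] = [5, 4]
r3 m[wind→φ0] = [156, 48]
r3 m[wind→φ1] = [108, 48]
r3 m[wind→φ2] = [117, 64]
r3 m[fog→φ1] = [63, 32]
r3 m[fog→φ3] = [63, 96]
r3 m[fog→φ6] = [81, 48]
r3 m[cld→φ2] = [35, 24]
r3 m[cld→φ4] = [30, 48]
r3 m[cld→φ7] = [42, 72]
r3 m[ice→φ0] = [2, 1]
r3 m[ice→φ5] = [10, 7]
r4 m[φ0→wind] = [13, 14]
r4 m[φ0→ice] = [912, 876]
r4 m[φ1→wind] = [602, 349]
r4 m[φ1→fog] = [792, 996]
r4 m[φ2→wind] = [321, 177]
r4 m[φ2→cld] = [543, 1245]
r4 m[φ3→fog] = [9, 4]
r4 m[φ4→cld] = [7, 6]
r4 m[φ5→ice] = [2, 1]
r4 m[φ6→fog] = [7, 8]
r4 m[φ7→cld] = [5, 4]
r4 m[wind→φ0] = [193242, 61773]
r4 m[wind→φ1] = [4173, 2478]
r4 m[wind→φ2] = [7826, 4886]
r4 m[fog→φ1] = [63, 32]
r4 m[fog→φ3] = [5544, 7968]
r4 m[fog→φ6] = [7128, 3984]
r4 m[cld→φ2] = [35, 24]
r4 m[cld→φ4] = [2715, 4980]
r4 m[cld→φ7] = [3801, 7470]
r4 m[ice→φ0] = [2, 1]
r4 m[ice→φ5] = [912, 876]
r5 m[φ0→wind] = [13, 14]
r5 m[φ0→ice] = [1143606, 1089756]
r5 m[φ1→wind] = [602, 349]
r5 m[φ1→fog] = [32472, 41601]
r5 m[φ2→wind] = [321, 177]
r5 m[φ2→cld] = [38136, 85092]
r5 m[φ3→fog] = [9, 4]
r5 m[φ4→cld] = [7, 6]
r5 m[φ5→ice] = [2, 1]
r5 m[φ6→fog] = [7, 8]
r5 m[φ7→cld] = [5, 4]
r5 m[wind→φ0] = [193242, 61773]
r5 m[wind→φ1] = [4173, 2478]
r5 m[wind→φ2] = [7826, 4886]
r5 m[fog→φ1] = [63, 32]
r5 m[fog→φ3] = [5544, 7968]
r5 m[fog→φ6] = [7128, 3984]
r5 m[cld→φ2] = [35, 24]
r5 m[cld→φ4] = [2715, 4980]
r5 m[cld→φ7] = [3801, 7470]
r5 m[ice→φ0] = [2, 1]
r5 m[ice→φ5] = [912, 876]
r6 m[φ0→wind] = [13, 14]
r6 m[φ0→ice] = [1143606, 1089756]
r6 m[φ1→wind] = [602, 349]
r6 m[φ1→fog] = [32472, 41601]
r6 m[φ2→wind] = [321, 177]
r6 m[φ2→cld] = [38136, 85092]
r6 m[φ3→fog] = [9, 4]
r6 m[φ4→cld] = [7, 6]
r6 m[φ5→ice] = [2, 1]
r6 m[φ6→fog] = [7, 8]
r6 m[φ7→cld] = [5, 4]
r6 m[wind→φ0] = [193242, 61773]
r6 m[wind→φ1] = [4173, 2478]
r6 m[wind→φ2] = [7826, 4886]
r6 m[fog→φ1] = [63, 32]
r6 m[fog→φ3] = [227304, 332808]
r6 m[fog→φ6] = [292248, 166404]
r6 m[cld→φ2] = [35, 24]
r6 m[cld→φ4] = [190680, 340368]
r6 m[cld→φ7] = [266952, 510552]
r6 m[ice→φ0] = [2, 1]
r6 m[ice→φ5] = [1143606, 1089756]
r7 m[φ0→wind] = [13, 14]
r7 m[φ0→ice] = [1143606, 1089756]
r7 m[φ1→wind] = [602, 349]
r7 m[φ1→fog] = [32472, 41601]
r7 m[φ2→wind] = [321, 177]
r7 m[φ2→cld] = [38136, 85092]
r7 m[φ3→fog] = [9, 4]
r7 m[φ4→cld] = [7, 6]
r7 m[φ5→ice] = [2, 1]
r7 m[φ6→fog] = [7, 8]
r7 m[φ7→cld] = [5, 4]
r7 m[wind→φ0] = [193242, 61773]
r7 m[wind→φ1] = [4173, 2478]
r7 m[wind→φ2] = [7826, 4886]
r7 m[fog→φ1] = [63, 32]
r7 m[fog→φ3] = [227304, 332808]
r7 m[fog→φ6] = [292248, 166404]
r7 m[cld→φ2] = [35, 24]
r7 m[cld→φ4] = [190680, 340368]
r7 m[cld→φ7] = [266952, 510552]
r7 m[ice→φ0] = [2, 1]
r7 m[ice→φ5] = [1143606, 1089756]
fixed point reached at round 7
b[wind] = ⊗ incoming = [2512146, 864822]

b[wind] = [2512146, 864822]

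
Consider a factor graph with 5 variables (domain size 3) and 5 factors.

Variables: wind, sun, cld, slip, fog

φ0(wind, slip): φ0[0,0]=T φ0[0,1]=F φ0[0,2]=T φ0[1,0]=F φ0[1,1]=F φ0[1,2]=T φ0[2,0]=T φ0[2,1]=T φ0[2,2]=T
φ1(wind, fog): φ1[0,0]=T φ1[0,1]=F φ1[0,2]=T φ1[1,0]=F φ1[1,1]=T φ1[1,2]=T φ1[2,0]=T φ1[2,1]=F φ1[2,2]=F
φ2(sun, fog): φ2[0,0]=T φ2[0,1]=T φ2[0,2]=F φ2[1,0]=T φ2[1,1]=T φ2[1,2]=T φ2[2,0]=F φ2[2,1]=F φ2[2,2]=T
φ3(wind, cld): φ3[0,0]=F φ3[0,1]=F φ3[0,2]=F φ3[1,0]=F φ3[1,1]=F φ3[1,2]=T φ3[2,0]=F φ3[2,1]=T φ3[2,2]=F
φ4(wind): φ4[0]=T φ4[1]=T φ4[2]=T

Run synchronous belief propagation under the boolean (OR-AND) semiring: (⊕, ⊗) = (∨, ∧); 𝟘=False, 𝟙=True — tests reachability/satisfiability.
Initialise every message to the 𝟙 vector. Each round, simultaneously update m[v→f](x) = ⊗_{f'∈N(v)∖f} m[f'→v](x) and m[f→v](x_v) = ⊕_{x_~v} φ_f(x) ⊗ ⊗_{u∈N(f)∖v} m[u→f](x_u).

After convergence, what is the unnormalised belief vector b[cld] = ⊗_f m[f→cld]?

init: all messages = 𝟙 over 3 values
r1 m[φ0→wind] = [T, T, T]
r1 m[φ0→slip] = [T, T, T]
r1 m[φ1→wind] = [T, T, T]
r1 m[φ1→fog] = [T, T, T]
r1 m[φ2→sun] = [T, T, T]
r1 m[φ2→fog] = [T, T, T]
r1 m[φ3→wind] = [F, T, T]
r1 m[φ3→cld] = [F, T, T]
r1 m[φ4→wind] = [T, T, T]
r1 m[wind→φ0] = [T, T, T]
r1 m[wind→φ1] = [T, T, T]
r1 m[wind→φ3] = [T, T, T]
r1 m[wind→φ4] = [T, T, T]
r1 m[sun→φ2] = [T, T, T]
r1 m[cld→φ3] = [T, T, T]
r1 m[slip→φ0] = [T, T, T]
r1 m[fog→φ1] = [T, T, T]
r1 m[fog→φ2] = [T, T, T]
r2 m[φ0→wind] = [T, T, T]
r2 m[φ0→slip] = [T, T, T]
r2 m[φ1→wind] = [T, T, T]
r2 m[φ1→fog] = [T, T, T]
r2 m[φ2→sun] = [T, T, T]
r2 m[φ2→fog] = [T, T, T]
r2 m[φ3→wind] = [F, T, T]
r2 m[φ3→cld] = [F, T, T]
r2 m[φ4→wind] = [T, T, T]
r2 m[wind→φ0] = [F, T, T]
r2 m[wind→φ1] = [F, T, T]
r2 m[wind→φ3] = [T, T, T]
r2 m[wind→φ4] = [F, T, T]
r2 m[sun→φ2] = [T, T, T]
r2 m[cld→φ3] = [T, T, T]
r2 m[slip→φ0] = [T, T, T]
r2 m[fog→φ1] = [T, T, T]
r2 m[fog→φ2] = [T, T, T]
r3 m[φ0→wind] = [T, T, T]
r3 m[φ0→slip] = [T, T, T]
r3 m[φ1→wind] = [T, T, T]
r3 m[φ1→fog] = [T, T, T]
r3 m[φ2→sun] = [T, T, T]
r3 m[φ2→fog] = [T, T, T]
r3 m[φ3→wind] = [F, T, T]
r3 m[φ3→cld] = [F, T, T]
r3 m[φ4→wind] = [T, T, T]
r3 m[wind→φ0] = [F, T, T]
r3 m[wind→φ1] = [F, T, T]
r3 m[wind→φ3] = [T, T, T]
r3 m[wind→φ4] = [F, T, T]
r3 m[sun→φ2] = [T, T, T]
r3 m[cld→φ3] = [T, T, T]
r3 m[slip→φ0] = [T, T, T]
r3 m[fog→φ1] = [T, T, T]
r3 m[fog→φ2] = [T, T, T]
fixed point reached at round 3
b[cld] = ⊗ incoming = [F, T, T]

b[cld] = [F, T, T]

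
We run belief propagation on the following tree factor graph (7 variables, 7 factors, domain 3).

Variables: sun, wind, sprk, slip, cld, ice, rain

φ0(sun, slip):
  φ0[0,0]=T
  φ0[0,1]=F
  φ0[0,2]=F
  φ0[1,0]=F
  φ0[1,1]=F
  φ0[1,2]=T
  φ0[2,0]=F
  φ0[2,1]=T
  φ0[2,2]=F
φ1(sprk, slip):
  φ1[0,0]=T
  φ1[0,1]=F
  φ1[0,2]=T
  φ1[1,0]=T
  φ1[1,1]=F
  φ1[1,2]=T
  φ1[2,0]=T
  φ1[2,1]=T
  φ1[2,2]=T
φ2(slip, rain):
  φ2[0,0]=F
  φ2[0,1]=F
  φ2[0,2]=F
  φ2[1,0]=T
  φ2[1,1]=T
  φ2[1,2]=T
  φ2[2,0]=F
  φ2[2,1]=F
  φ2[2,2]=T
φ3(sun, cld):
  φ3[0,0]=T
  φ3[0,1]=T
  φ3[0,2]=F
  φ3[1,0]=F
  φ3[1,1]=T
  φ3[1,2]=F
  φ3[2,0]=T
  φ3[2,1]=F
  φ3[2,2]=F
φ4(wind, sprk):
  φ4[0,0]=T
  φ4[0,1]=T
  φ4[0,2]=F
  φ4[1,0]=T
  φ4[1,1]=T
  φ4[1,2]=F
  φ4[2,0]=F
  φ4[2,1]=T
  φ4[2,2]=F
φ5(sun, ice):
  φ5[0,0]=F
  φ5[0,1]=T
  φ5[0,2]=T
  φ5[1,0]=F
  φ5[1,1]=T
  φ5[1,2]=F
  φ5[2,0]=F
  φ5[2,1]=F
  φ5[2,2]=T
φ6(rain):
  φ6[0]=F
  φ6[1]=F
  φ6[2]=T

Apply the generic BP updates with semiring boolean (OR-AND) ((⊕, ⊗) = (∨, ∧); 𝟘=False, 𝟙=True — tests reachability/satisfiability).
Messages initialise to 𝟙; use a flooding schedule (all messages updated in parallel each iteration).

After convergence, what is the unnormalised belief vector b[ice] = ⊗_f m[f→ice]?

b[ice] = [F, T, F]

init: all messages = 𝟙 over 3 values
r1 m[φ0→sun] = [T, T, T]
r1 m[φ0→slip] = [T, T, T]
r1 m[φ1→sprk] = [T, T, T]
r1 m[φ1→slip] = [T, T, T]
r1 m[φ2→slip] = [F, T, T]
r1 m[φ2→rain] = [T, T, T]
r1 m[φ3→sun] = [T, T, T]
r1 m[φ3→cld] = [T, T, F]
r1 m[φ4→wind] = [T, T, T]
r1 m[φ4→sprk] = [T, T, F]
r1 m[φ5→sun] = [T, T, T]
r1 m[φ5→ice] = [F, T, T]
r1 m[φ6→rain] = [F, F, T]
r1 m[sun→φ0] = [T, T, T]
r1 m[sun→φ3] = [T, T, T]
r1 m[sun→φ5] = [T, T, T]
r1 m[wind→φ4] = [T, T, T]
r1 m[sprk→φ1] = [T, T, T]
r1 m[sprk→φ4] = [T, T, T]
r1 m[slip→φ0] = [T, T, T]
r1 m[slip→φ1] = [T, T, T]
r1 m[slip→φ2] = [T, T, T]
r1 m[cld→φ3] = [T, T, T]
r1 m[ice→φ5] = [T, T, T]
r1 m[rain→φ2] = [T, T, T]
r1 m[rain→φ6] = [T, T, T]
r2 m[φ0→sun] = [T, T, T]
r2 m[φ0→slip] = [T, T, T]
r2 m[φ1→sprk] = [T, T, T]
r2 m[φ1→slip] = [T, T, T]
r2 m[φ2→slip] = [F, T, T]
r2 m[φ2→rain] = [T, T, T]
r2 m[φ3→sun] = [T, T, T]
r2 m[φ3→cld] = [T, T, F]
r2 m[φ4→wind] = [T, T, T]
r2 m[φ4→sprk] = [T, T, F]
r2 m[φ5→sun] = [T, T, T]
r2 m[φ5→ice] = [F, T, T]
r2 m[φ6→rain] = [F, F, T]
r2 m[sun→φ0] = [T, T, T]
r2 m[sun→φ3] = [T, T, T]
r2 m[sun→φ5] = [T, T, T]
r2 m[wind→φ4] = [T, T, T]
r2 m[sprk→φ1] = [T, T, F]
r2 m[sprk→φ4] = [T, T, T]
r2 m[slip→φ0] = [F, T, T]
r2 m[slip→φ1] = [F, T, T]
r2 m[slip→φ2] = [T, T, T]
r2 m[cld→φ3] = [T, T, T]
r2 m[ice→φ5] = [T, T, T]
r2 m[rain→φ2] = [F, F, T]
r2 m[rain→φ6] = [T, T, T]
r3 m[φ0→sun] = [F, T, T]
r3 m[φ0→slip] = [T, T, T]
r3 m[φ1→sprk] = [T, T, T]
r3 m[φ1→slip] = [T, F, T]
r3 m[φ2→slip] = [F, T, T]
r3 m[φ2→rain] = [T, T, T]
r3 m[φ3→sun] = [T, T, T]
r3 m[φ3→cld] = [T, T, F]
r3 m[φ4→wind] = [T, T, T]
r3 m[φ4→sprk] = [T, T, F]
r3 m[φ5→sun] = [T, T, T]
r3 m[φ5→ice] = [F, T, T]
r3 m[φ6→rain] = [F, F, T]
r3 m[sun→φ0] = [T, T, T]
r3 m[sun→φ3] = [T, T, T]
r3 m[sun→φ5] = [T, T, T]
r3 m[wind→φ4] = [T, T, T]
r3 m[sprk→φ1] = [T, T, F]
r3 m[sprk→φ4] = [T, T, T]
r3 m[slip→φ0] = [F, T, T]
r3 m[slip→φ1] = [F, T, T]
r3 m[slip→φ2] = [T, T, T]
r3 m[cld→φ3] = [T, T, T]
r3 m[ice→φ5] = [T, T, T]
r3 m[rain→φ2] = [F, F, T]
r3 m[rain→φ6] = [T, T, T]
r4 m[φ0→sun] = [F, T, T]
r4 m[φ0→slip] = [T, T, T]
r4 m[φ1→sprk] = [T, T, T]
r4 m[φ1→slip] = [T, F, T]
r4 m[φ2→slip] = [F, T, T]
r4 m[φ2→rain] = [T, T, T]
r4 m[φ3→sun] = [T, T, T]
r4 m[φ3→cld] = [T, T, F]
r4 m[φ4→wind] = [T, T, T]
r4 m[φ4→sprk] = [T, T, F]
r4 m[φ5→sun] = [T, T, T]
r4 m[φ5→ice] = [F, T, T]
r4 m[φ6→rain] = [F, F, T]
r4 m[sun→φ0] = [T, T, T]
r4 m[sun→φ3] = [F, T, T]
r4 m[sun→φ5] = [F, T, T]
r4 m[wind→φ4] = [T, T, T]
r4 m[sprk→φ1] = [T, T, F]
r4 m[sprk→φ4] = [T, T, T]
r4 m[slip→φ0] = [F, F, T]
r4 m[slip→φ1] = [F, T, T]
r4 m[slip→φ2] = [T, F, T]
r4 m[cld→φ3] = [T, T, T]
r4 m[ice→φ5] = [T, T, T]
r4 m[rain→φ2] = [F, F, T]
r4 m[rain→φ6] = [T, T, T]
r5 m[φ0→sun] = [F, T, F]
r5 m[φ0→slip] = [T, T, T]
r5 m[φ1→sprk] = [T, T, T]
r5 m[φ1→slip] = [T, F, T]
r5 m[φ2→slip] = [F, T, T]
r5 m[φ2→rain] = [F, F, T]
r5 m[φ3→sun] = [T, T, T]
r5 m[φ3→cld] = [T, T, F]
r5 m[φ4→wind] = [T, T, T]
r5 m[φ4→sprk] = [T, T, F]
r5 m[φ5→sun] = [T, T, T]
r5 m[φ5→ice] = [F, T, T]
r5 m[φ6→rain] = [F, F, T]
r5 m[sun→φ0] = [T, T, T]
r5 m[sun→φ3] = [F, T, T]
r5 m[sun→φ5] = [F, T, T]
r5 m[wind→φ4] = [T, T, T]
r5 m[sprk→φ1] = [T, T, F]
r5 m[sprk→φ4] = [T, T, T]
r5 m[slip→φ0] = [F, F, T]
r5 m[slip→φ1] = [F, T, T]
r5 m[slip→φ2] = [T, F, T]
r5 m[cld→φ3] = [T, T, T]
r5 m[ice→φ5] = [T, T, T]
r5 m[rain→φ2] = [F, F, T]
r5 m[rain→φ6] = [T, T, T]
r6 m[φ0→sun] = [F, T, F]
r6 m[φ0→slip] = [T, T, T]
r6 m[φ1→sprk] = [T, T, T]
r6 m[φ1→slip] = [T, F, T]
r6 m[φ2→slip] = [F, T, T]
r6 m[φ2→rain] = [F, F, T]
r6 m[φ3→sun] = [T, T, T]
r6 m[φ3→cld] = [T, T, F]
r6 m[φ4→wind] = [T, T, T]
r6 m[φ4→sprk] = [T, T, F]
r6 m[φ5→sun] = [T, T, T]
r6 m[φ5→ice] = [F, T, T]
r6 m[φ6→rain] = [F, F, T]
r6 m[sun→φ0] = [T, T, T]
r6 m[sun→φ3] = [F, T, F]
r6 m[sun→φ5] = [F, T, F]
r6 m[wind→φ4] = [T, T, T]
r6 m[sprk→φ1] = [T, T, F]
r6 m[sprk→φ4] = [T, T, T]
r6 m[slip→φ0] = [F, F, T]
r6 m[slip→φ1] = [F, T, T]
r6 m[slip→φ2] = [T, F, T]
r6 m[cld→φ3] = [T, T, T]
r6 m[ice→φ5] = [T, T, T]
r6 m[rain→φ2] = [F, F, T]
r6 m[rain→φ6] = [F, F, T]
r7 m[φ0→sun] = [F, T, F]
r7 m[φ0→slip] = [T, T, T]
r7 m[φ1→sprk] = [T, T, T]
r7 m[φ1→slip] = [T, F, T]
r7 m[φ2→slip] = [F, T, T]
r7 m[φ2→rain] = [F, F, T]
r7 m[φ3→sun] = [T, T, T]
r7 m[φ3→cld] = [F, T, F]
r7 m[φ4→wind] = [T, T, T]
r7 m[φ4→sprk] = [T, T, F]
r7 m[φ5→sun] = [T, T, T]
r7 m[φ5→ice] = [F, T, F]
r7 m[φ6→rain] = [F, F, T]
r7 m[sun→φ0] = [T, T, T]
r7 m[sun→φ3] = [F, T, F]
r7 m[sun→φ5] = [F, T, F]
r7 m[wind→φ4] = [T, T, T]
r7 m[sprk→φ1] = [T, T, F]
r7 m[sprk→φ4] = [T, T, T]
r7 m[slip→φ0] = [F, F, T]
r7 m[slip→φ1] = [F, T, T]
r7 m[slip→φ2] = [T, F, T]
r7 m[cld→φ3] = [T, T, T]
r7 m[ice→φ5] = [T, T, T]
r7 m[rain→φ2] = [F, F, T]
r7 m[rain→φ6] = [F, F, T]
r8 m[φ0→sun] = [F, T, F]
r8 m[φ0→slip] = [T, T, T]
r8 m[φ1→sprk] = [T, T, T]
r8 m[φ1→slip] = [T, F, T]
r8 m[φ2→slip] = [F, T, T]
r8 m[φ2→rain] = [F, F, T]
r8 m[φ3→sun] = [T, T, T]
r8 m[φ3→cld] = [F, T, F]
r8 m[φ4→wind] = [T, T, T]
r8 m[φ4→sprk] = [T, T, F]
r8 m[φ5→sun] = [T, T, T]
r8 m[φ5→ice] = [F, T, F]
r8 m[φ6→rain] = [F, F, T]
r8 m[sun→φ0] = [T, T, T]
r8 m[sun→φ3] = [F, T, F]
r8 m[sun→φ5] = [F, T, F]
r8 m[wind→φ4] = [T, T, T]
r8 m[sprk→φ1] = [T, T, F]
r8 m[sprk→φ4] = [T, T, T]
r8 m[slip→φ0] = [F, F, T]
r8 m[slip→φ1] = [F, T, T]
r8 m[slip→φ2] = [T, F, T]
r8 m[cld→φ3] = [T, T, T]
r8 m[ice→φ5] = [T, T, T]
r8 m[rain→φ2] = [F, F, T]
r8 m[rain→φ6] = [F, F, T]
fixed point reached at round 8
b[ice] = ⊗ incoming = [F, T, F]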